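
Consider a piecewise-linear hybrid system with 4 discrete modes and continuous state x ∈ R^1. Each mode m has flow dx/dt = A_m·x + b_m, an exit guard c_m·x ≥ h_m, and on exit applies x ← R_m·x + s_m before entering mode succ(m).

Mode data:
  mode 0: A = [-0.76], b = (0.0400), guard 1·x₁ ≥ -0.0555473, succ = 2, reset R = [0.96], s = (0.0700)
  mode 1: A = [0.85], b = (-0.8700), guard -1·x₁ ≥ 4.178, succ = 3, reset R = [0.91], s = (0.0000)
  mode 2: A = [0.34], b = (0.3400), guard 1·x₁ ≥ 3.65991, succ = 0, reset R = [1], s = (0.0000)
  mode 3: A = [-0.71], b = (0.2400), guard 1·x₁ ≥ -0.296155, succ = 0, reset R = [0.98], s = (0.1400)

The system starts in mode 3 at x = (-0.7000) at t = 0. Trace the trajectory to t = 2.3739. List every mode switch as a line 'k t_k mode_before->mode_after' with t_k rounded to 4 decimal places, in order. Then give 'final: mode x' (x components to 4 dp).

1 0.6940 3->0
2 1.5213 0->2
final: 2 0.3586

Mode 3: guard c·x = -0.2962 hit at Δt = 0.6940 (t = 0.6940), x⁻ = (-0.2962) → reset → x⁺ = (-0.1502), jump to mode 0
Mode 0: guard c·x = -0.0555 hit at Δt = 0.8273 (t = 1.5213), x⁻ = (-0.0555) → reset → x⁺ = (0.0167), jump to mode 2
Mode 2: flow for 0.8526 to horizon, guard not reached → x = (0.3586)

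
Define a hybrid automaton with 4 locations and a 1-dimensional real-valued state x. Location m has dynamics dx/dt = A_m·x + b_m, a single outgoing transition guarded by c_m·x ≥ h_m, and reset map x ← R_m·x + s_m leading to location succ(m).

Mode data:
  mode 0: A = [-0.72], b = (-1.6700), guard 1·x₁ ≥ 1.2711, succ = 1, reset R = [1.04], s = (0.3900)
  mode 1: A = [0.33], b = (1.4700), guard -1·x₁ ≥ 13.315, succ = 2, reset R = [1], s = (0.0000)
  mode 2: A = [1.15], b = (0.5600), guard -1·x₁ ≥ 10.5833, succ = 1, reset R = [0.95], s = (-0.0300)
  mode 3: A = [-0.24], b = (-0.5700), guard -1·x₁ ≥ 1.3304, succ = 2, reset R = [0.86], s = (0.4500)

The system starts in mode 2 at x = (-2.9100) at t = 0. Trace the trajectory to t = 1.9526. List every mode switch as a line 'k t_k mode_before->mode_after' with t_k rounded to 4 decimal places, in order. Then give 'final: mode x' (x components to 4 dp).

1 1.2410 2->1
final: 1 -11.5742

Mode 2: guard c·x = 10.5833 hit at Δt = 1.2410 (t = 1.2410), x⁻ = (-10.5833) → reset → x⁺ = (-10.0841), jump to mode 1
Mode 1: flow for 0.7116 to horizon, guard not reached → x = (-11.5742)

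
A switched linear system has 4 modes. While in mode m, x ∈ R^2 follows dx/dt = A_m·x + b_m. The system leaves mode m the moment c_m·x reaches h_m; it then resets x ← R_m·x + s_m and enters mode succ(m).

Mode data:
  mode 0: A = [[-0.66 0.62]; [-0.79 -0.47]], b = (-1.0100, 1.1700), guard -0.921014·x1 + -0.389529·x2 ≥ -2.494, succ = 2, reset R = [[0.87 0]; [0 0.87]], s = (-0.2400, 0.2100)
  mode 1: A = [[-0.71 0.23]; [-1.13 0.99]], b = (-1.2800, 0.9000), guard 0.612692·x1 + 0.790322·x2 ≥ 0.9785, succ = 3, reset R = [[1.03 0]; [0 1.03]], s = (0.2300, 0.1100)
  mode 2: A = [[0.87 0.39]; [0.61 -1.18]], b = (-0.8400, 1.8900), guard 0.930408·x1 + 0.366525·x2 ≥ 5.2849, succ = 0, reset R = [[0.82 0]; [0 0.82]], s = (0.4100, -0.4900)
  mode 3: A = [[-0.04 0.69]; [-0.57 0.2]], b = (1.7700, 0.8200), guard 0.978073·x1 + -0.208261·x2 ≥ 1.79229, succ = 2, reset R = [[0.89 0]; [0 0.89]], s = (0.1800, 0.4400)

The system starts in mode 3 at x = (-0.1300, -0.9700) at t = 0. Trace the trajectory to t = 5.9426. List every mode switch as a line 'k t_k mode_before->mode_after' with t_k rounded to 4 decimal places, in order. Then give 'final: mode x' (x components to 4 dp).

Mode 3: guard c·x = 1.7923 hit at Δt = 1.4369 (t = 1.4369), x⁻ = (1.7023, -0.6113) → reset → x⁺ = (1.6951, -0.1040), jump to mode 2
Mode 2: guard c·x = 5.2849 hit at Δt = 1.4028 (t = 2.8397), x⁻ = (4.6565, 2.5985) → reset → x⁺ = (4.2284, 1.6408), jump to mode 0
Mode 0: guard c·x = -2.4940 hit at Δt = 0.6388 (t = 3.4785), x⁻ = (2.5327, 0.4142) → reset → x⁺ = (1.9634, 0.5704), jump to mode 2
Mode 2: guard c·x = 5.2849 hit at Δt = 1.1097 (t = 4.5882), x⁻ = (4.6654, 2.5761) → reset → x⁺ = (4.2356, 1.6224), jump to mode 0
Mode 0: guard c·x = -2.4940 hit at Δt = 0.6364 (t = 5.2246), x⁻ = (2.5379, 0.4019) → reset → x⁺ = (1.9680, 0.5597), jump to mode 2
Mode 2: flow for 0.7180 to horizon, guard not reached → x = (3.3134, 1.9331)

1 1.4369 3->2
2 2.8397 2->0
3 3.4785 0->2
4 4.5882 2->0
5 5.2246 0->2
final: 2 3.3134 1.9331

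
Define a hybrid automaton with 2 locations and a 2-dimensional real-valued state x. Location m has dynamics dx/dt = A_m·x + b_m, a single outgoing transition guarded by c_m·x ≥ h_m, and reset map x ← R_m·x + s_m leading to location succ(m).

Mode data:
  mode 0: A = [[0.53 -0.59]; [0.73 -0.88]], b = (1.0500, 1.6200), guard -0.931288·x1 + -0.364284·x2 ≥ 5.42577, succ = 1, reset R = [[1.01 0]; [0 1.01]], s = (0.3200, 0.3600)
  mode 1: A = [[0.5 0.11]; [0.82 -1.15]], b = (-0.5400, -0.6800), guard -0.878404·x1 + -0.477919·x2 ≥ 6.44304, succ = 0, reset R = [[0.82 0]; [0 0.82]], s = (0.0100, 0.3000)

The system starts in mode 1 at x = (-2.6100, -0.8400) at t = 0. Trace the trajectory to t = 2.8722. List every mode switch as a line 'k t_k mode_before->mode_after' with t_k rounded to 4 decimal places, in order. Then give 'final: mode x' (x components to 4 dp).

Mode 1: guard c·x = 6.4430 hit at Δt = 1.1406 (t = 1.1406), x⁻ = (-5.7455, -2.9214) → reset → x⁺ = (-4.7013, -2.0956), jump to mode 0
Mode 0: guard c·x = 5.4258 hit at Δt = 1.0623 (t = 2.2029), x⁻ = (-4.9848, -2.1506) → reset → x⁺ = (-4.7147, -1.8121), jump to mode 1
Mode 1: guard c·x = 6.4430 hit at Δt = 0.3435 (t = 2.5464), x⁻ = (-5.8919, -2.6522) → reset → x⁺ = (-4.8214, -1.8748), jump to mode 0
Mode 0: flow for 0.3258 to horizon, guard not reached → x = (-4.9548, -1.9599)

1 1.1406 1->0
2 2.2029 0->1
3 2.5464 1->0
final: 0 -4.9548 -1.9599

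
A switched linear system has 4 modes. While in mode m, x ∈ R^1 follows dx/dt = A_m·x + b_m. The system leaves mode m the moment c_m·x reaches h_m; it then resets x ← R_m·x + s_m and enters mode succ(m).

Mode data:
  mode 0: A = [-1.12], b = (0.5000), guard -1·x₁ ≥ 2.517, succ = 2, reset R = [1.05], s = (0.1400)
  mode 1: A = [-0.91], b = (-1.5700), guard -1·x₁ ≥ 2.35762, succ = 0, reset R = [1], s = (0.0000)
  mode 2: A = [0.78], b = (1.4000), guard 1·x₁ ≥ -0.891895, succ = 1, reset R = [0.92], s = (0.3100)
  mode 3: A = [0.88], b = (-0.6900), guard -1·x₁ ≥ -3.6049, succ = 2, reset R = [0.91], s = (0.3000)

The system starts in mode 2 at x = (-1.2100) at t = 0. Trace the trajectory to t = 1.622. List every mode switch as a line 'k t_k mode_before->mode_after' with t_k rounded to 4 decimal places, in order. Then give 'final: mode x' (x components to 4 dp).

1 0.5568 2->1
final: 1 -1.2645

Mode 2: guard c·x = -0.8919 hit at Δt = 0.5568 (t = 0.5568), x⁻ = (-0.8919) → reset → x⁺ = (-0.5105), jump to mode 1
Mode 1: flow for 1.0652 to horizon, guard not reached → x = (-1.2645)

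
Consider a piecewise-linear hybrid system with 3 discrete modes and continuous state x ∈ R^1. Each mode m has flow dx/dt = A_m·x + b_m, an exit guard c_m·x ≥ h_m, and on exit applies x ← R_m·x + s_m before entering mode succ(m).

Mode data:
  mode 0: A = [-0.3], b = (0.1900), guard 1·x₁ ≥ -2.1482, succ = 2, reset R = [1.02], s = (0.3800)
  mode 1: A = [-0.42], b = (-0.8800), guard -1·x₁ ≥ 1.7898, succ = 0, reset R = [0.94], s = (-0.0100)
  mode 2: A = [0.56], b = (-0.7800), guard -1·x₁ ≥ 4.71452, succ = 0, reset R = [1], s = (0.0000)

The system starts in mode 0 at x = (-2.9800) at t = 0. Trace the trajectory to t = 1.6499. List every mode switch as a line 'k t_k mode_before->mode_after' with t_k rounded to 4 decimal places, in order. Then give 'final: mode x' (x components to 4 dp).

Mode 0: guard c·x = -2.1482 hit at Δt = 0.8721 (t = 0.8721), x⁻ = (-2.1482) → reset → x⁺ = (-1.8112), jump to mode 2
Mode 2: flow for 0.7778 to horizon, guard not reached → x = (-3.5601)

1 0.8721 0->2
final: 2 -3.5601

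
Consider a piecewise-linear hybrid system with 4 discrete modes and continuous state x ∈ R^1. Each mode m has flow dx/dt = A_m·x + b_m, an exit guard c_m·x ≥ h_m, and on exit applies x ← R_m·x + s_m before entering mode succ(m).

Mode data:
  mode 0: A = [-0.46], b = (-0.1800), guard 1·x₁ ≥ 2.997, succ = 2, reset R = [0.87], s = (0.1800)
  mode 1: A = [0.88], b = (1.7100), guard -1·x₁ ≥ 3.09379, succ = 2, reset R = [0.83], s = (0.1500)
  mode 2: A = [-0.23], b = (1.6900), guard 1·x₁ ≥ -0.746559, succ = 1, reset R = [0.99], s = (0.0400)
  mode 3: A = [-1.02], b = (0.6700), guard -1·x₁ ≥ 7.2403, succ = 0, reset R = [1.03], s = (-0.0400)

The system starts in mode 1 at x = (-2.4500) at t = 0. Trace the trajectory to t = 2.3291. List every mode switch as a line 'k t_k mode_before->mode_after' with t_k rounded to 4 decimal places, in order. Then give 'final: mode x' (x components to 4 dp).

1 0.9317 1->2
2 1.7478 2->1
final: 1 0.1318

Mode 1: guard c·x = 3.0938 hit at Δt = 0.9317 (t = 0.9317), x⁻ = (-3.0938) → reset → x⁺ = (-2.4178), jump to mode 2
Mode 2: guard c·x = -0.7466 hit at Δt = 0.8161 (t = 1.7478), x⁻ = (-0.7466) → reset → x⁺ = (-0.6991), jump to mode 1
Mode 1: flow for 0.5813 to horizon, guard not reached → x = (0.1318)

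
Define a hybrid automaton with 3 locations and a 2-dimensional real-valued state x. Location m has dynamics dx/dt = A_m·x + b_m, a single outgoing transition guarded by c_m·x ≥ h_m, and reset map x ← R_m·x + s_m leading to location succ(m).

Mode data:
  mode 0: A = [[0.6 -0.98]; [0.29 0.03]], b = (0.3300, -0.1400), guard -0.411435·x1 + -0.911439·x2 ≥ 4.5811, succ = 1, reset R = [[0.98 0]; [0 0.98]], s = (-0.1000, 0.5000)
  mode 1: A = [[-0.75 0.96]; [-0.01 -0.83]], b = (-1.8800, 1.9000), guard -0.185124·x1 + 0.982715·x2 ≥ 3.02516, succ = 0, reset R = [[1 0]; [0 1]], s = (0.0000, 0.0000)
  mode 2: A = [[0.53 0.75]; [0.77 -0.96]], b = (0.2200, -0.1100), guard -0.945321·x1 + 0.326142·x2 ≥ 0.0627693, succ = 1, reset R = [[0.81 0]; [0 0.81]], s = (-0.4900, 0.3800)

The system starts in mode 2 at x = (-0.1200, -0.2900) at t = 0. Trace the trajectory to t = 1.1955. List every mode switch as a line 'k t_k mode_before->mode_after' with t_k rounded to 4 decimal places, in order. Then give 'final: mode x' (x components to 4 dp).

Mode 2: guard c·x = 0.0628 hit at Δt = 0.6313 (t = 0.6313), x⁻ = (-0.1566, -0.2614) → reset → x⁺ = (-0.6168, 0.1683), jump to mode 1
Mode 1: flow for 0.5642 to horizon, guard not reached → x = (-0.9927, 0.9652)

1 0.6313 2->1
final: 1 -0.9927 0.9652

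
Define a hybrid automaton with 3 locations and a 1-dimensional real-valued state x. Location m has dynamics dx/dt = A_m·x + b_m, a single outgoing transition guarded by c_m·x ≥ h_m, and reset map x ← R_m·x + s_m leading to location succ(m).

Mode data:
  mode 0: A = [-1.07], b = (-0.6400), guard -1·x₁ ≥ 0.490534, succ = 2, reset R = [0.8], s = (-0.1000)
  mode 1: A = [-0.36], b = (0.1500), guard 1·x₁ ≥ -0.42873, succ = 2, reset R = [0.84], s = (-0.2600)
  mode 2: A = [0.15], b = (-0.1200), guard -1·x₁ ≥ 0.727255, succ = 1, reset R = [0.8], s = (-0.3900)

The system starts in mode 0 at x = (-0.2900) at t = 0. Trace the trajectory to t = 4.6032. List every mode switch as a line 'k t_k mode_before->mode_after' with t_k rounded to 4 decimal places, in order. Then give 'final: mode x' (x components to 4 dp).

Mode 0: guard c·x = 0.4905 hit at Δt = 0.9833 (t = 0.9833), x⁻ = (-0.4905) → reset → x⁺ = (-0.4924), jump to mode 2
Mode 2: guard c·x = 0.7273 hit at Δt = 1.1130 (t = 2.0963), x⁻ = (-0.7273) → reset → x⁺ = (-0.9718), jump to mode 1
Mode 1: guard c·x = -0.4287 hit at Δt = 1.3782 (t = 3.4745), x⁻ = (-0.4287) → reset → x⁺ = (-0.6201), jump to mode 2
Mode 2: guard c·x = 0.7273 hit at Δt = 0.4848 (t = 3.9593), x⁻ = (-0.7273) → reset → x⁺ = (-0.9718), jump to mode 1
Mode 1: flow for 0.6439 to horizon, guard not reached → x = (-0.6845)

1 0.9833 0->2
2 2.0963 2->1
3 3.4745 1->2
4 3.9593 2->1
final: 1 -0.6845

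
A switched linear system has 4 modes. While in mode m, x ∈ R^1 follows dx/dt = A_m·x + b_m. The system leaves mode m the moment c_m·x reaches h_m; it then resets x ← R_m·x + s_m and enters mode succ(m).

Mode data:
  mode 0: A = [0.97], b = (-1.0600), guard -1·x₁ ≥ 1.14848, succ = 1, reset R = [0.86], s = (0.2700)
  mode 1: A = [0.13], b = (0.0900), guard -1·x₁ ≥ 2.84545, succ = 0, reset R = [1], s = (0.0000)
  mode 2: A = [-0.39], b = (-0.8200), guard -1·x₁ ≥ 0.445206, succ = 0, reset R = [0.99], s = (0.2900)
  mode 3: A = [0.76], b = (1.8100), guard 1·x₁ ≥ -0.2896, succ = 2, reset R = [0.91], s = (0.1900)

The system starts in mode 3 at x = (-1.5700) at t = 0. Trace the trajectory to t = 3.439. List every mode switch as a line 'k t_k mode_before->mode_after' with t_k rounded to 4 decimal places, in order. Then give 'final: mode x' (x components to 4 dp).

1 1.2459 3->2
2 1.7647 2->0
3 2.3720 0->1
final: 1 -0.7215

Mode 3: guard c·x = -0.2896 hit at Δt = 1.2459 (t = 1.2459), x⁻ = (-0.2896) → reset → x⁺ = (-0.0735), jump to mode 2
Mode 2: guard c·x = 0.4452 hit at Δt = 0.5188 (t = 1.7647), x⁻ = (-0.4452) → reset → x⁺ = (-0.1508), jump to mode 0
Mode 0: guard c·x = 1.1485 hit at Δt = 0.6073 (t = 2.3720), x⁻ = (-1.1485) → reset → x⁺ = (-0.7177), jump to mode 1
Mode 1: flow for 1.0670 to horizon, guard not reached → x = (-0.7215)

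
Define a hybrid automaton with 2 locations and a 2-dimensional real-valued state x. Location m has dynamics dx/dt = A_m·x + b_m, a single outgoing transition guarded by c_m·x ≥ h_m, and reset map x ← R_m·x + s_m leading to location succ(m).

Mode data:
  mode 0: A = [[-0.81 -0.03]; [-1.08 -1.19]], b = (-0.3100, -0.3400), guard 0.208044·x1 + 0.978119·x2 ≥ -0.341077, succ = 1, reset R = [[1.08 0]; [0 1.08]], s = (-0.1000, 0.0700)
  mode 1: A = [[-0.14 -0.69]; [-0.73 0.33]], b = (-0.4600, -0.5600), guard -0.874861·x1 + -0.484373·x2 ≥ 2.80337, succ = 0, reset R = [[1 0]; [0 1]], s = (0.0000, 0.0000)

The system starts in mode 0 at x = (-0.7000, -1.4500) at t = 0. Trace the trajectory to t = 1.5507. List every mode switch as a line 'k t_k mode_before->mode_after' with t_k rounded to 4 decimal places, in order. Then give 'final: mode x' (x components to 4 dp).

Mode 0: guard c·x = -0.3411 hit at Δt = 1.0715 (t = 1.0715), x⁻ = (-0.5026, -0.2418) → reset → x⁺ = (-0.6428, -0.1912), jump to mode 1
Mode 1: flow for 0.4792 to horizon, guard not reached → x = (-0.7427, -0.2518)

1 1.0715 0->1
final: 1 -0.7427 -0.2518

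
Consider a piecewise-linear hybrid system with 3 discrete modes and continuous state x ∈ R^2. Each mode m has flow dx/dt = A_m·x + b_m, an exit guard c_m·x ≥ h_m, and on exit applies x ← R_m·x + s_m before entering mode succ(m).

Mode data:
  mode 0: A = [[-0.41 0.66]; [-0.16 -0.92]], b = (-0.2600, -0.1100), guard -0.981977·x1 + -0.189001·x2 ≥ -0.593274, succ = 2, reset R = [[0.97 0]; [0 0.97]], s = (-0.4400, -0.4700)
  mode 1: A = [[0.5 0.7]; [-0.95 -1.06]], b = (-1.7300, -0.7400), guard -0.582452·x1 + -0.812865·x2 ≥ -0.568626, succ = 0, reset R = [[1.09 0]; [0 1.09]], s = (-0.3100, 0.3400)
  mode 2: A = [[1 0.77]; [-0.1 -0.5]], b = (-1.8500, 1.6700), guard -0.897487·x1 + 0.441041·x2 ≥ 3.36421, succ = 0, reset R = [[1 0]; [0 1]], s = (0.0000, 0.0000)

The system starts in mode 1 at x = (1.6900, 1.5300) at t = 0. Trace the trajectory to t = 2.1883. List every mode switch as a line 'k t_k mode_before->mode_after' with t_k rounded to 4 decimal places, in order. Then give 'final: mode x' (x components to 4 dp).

Mode 1: guard c·x = -0.5686 hit at Δt = 0.6364 (t = 0.6364), x⁻ = (1.3252, -0.2500) → reset → x⁺ = (1.1345, 0.0675), jump to mode 0
Mode 0: guard c·x = -0.5933 hit at Δt = 0.7956 (t = 1.4320), x⁻ = (0.6245, -0.1056) → reset → x⁺ = (0.1658, -0.5725), jump to mode 2
Mode 2: flow for 0.7563 to horizon, guard not reached → x = (-1.7237, 0.7087)

1 0.6364 1->0
2 1.4320 0->2
final: 2 -1.7237 0.7087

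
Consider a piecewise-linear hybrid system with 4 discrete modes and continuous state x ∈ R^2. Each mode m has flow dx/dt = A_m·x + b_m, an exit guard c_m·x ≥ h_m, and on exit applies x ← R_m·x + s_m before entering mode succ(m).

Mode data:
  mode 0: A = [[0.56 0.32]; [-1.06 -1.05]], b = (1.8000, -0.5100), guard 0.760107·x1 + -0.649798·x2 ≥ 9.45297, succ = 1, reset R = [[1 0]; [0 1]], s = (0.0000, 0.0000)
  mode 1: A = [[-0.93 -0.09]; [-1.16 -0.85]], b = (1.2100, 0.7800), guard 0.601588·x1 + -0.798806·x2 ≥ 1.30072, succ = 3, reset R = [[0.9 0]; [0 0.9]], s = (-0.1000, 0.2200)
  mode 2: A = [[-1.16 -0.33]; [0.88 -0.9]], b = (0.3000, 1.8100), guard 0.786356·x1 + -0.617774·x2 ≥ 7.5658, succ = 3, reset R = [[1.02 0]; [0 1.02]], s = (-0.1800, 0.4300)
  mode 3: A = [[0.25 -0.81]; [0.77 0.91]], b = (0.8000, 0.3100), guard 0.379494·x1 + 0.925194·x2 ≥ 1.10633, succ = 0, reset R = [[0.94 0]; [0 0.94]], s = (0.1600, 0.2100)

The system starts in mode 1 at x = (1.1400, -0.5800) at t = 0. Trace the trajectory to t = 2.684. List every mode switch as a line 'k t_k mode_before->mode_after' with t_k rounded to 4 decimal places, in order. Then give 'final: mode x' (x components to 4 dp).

Mode 1: guard c·x = 1.3007 hit at Δt = 0.9354 (t = 0.9354), x⁻ = (1.2689, -0.6727) → reset → x⁺ = (1.0420, -0.3854), jump to mode 3
Mode 3: guard c·x = 1.1063 hit at Δt = 0.6164 (t = 1.5518), x⁻ = (1.7689, 0.4702) → reset → x⁺ = (1.8228, 0.6520), jump to mode 0
Mode 0: flow for 1.1322 to horizon, guard not reached → x = (5.7981, -3.0157)

1 0.9354 1->3
2 1.5518 3->0
final: 0 5.7981 -3.0157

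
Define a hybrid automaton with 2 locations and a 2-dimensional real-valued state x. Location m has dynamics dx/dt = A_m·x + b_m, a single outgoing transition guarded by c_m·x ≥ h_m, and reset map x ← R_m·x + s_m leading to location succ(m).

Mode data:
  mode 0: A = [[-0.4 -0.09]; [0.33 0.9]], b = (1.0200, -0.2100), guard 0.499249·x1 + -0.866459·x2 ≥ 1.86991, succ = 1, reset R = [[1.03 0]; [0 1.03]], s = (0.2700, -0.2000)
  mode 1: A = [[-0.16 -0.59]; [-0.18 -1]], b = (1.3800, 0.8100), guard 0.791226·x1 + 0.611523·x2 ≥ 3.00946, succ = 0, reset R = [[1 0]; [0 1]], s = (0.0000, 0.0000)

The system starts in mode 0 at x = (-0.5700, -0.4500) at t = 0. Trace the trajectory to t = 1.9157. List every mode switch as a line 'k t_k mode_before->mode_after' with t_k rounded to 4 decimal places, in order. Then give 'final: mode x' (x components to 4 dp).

1 1.1839 0->1
final: 1 2.3451 -0.7145

Mode 0: guard c·x = 1.8699 hit at Δt = 1.1839 (t = 1.1839), x⁻ = (0.6986, -1.7556) → reset → x⁺ = (0.9896, -2.0082), jump to mode 1
Mode 1: flow for 0.7318 to horizon, guard not reached → x = (2.3451, -0.7145)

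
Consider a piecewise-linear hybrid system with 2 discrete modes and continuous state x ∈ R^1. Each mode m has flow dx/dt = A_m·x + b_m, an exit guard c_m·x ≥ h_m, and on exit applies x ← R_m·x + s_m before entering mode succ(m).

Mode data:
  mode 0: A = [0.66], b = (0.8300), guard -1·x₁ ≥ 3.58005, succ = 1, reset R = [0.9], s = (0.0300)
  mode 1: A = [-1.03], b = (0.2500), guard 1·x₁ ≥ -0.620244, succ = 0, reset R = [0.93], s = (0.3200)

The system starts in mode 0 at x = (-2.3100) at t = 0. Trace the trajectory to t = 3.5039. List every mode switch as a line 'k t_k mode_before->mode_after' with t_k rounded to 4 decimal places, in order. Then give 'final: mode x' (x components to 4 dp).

1 1.1993 0->1
2 2.5404 1->0
final: 0 0.6326

Mode 0: guard c·x = 3.5800 hit at Δt = 1.1993 (t = 1.1993), x⁻ = (-3.5800) → reset → x⁺ = (-3.1920), jump to mode 1
Mode 1: guard c·x = -0.6202 hit at Δt = 1.3411 (t = 2.5404), x⁻ = (-0.6202) → reset → x⁺ = (-0.2568), jump to mode 0
Mode 0: flow for 0.9635 to horizon, guard not reached → x = (0.6326)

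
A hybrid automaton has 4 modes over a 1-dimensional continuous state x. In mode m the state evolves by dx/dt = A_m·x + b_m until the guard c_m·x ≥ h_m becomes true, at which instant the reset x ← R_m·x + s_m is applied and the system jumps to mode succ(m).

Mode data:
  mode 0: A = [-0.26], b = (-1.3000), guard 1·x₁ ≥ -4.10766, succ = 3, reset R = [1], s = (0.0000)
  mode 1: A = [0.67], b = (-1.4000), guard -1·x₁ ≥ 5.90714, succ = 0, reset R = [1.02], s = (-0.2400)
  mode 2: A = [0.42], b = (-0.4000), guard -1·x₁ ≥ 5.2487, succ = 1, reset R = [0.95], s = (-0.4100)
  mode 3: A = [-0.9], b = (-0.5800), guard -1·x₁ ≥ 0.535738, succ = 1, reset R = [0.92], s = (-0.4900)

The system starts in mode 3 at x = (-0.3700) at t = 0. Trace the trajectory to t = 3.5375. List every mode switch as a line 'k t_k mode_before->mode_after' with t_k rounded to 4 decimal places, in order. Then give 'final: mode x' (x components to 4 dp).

1 1.0290 3->1
2 2.4567 1->0
final: 0 -5.9553

Mode 3: guard c·x = 0.5357 hit at Δt = 1.0290 (t = 1.0290), x⁻ = (-0.5357) → reset → x⁺ = (-0.9829), jump to mode 1
Mode 1: guard c·x = 5.9071 hit at Δt = 1.4277 (t = 2.4567), x⁻ = (-5.9071) → reset → x⁺ = (-6.2653), jump to mode 0
Mode 0: flow for 1.0808 to horizon, guard not reached → x = (-5.9553)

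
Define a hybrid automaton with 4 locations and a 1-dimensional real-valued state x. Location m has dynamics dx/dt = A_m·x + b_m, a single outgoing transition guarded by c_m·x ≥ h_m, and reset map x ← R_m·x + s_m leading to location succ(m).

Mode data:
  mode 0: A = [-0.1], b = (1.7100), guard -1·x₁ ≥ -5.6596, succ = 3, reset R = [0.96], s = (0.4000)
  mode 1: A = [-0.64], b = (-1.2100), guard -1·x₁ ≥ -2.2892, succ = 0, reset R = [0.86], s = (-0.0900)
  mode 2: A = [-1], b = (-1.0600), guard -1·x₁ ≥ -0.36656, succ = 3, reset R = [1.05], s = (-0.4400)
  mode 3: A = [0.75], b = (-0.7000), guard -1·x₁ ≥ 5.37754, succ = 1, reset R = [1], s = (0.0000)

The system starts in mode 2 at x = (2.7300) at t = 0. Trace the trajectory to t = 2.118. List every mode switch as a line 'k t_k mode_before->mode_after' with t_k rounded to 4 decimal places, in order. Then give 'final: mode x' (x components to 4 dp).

1 0.9771 2->3
final: 3 -1.3924

Mode 2: guard c·x = -0.3666 hit at Δt = 0.9771 (t = 0.9771), x⁻ = (0.3666) → reset → x⁺ = (-0.0551), jump to mode 3
Mode 3: flow for 1.1409 to horizon, guard not reached → x = (-1.3924)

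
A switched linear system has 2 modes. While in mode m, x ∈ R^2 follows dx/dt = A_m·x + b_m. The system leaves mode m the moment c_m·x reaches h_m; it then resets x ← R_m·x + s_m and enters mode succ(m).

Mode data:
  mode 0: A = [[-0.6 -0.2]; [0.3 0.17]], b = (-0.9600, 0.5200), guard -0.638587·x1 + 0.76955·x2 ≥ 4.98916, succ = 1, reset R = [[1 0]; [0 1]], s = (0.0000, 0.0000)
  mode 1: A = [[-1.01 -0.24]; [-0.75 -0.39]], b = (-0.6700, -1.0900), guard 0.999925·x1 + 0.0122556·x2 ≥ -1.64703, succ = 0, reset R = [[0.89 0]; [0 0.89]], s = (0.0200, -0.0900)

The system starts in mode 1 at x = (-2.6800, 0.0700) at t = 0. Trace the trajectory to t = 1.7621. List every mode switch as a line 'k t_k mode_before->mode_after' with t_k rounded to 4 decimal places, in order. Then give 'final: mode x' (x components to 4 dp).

Mode 1: guard c·x = -1.6470 hit at Δt = 0.7423 (t = 0.7423), x⁻ = (-1.6515, 0.3523) → reset → x⁺ = (-1.4498, 0.2236), jump to mode 0
Mode 0: flow for 1.0198 to horizon, guard not reached → x = (-1.5627, 0.3410)

1 0.7423 1->0
final: 0 -1.5627 0.3410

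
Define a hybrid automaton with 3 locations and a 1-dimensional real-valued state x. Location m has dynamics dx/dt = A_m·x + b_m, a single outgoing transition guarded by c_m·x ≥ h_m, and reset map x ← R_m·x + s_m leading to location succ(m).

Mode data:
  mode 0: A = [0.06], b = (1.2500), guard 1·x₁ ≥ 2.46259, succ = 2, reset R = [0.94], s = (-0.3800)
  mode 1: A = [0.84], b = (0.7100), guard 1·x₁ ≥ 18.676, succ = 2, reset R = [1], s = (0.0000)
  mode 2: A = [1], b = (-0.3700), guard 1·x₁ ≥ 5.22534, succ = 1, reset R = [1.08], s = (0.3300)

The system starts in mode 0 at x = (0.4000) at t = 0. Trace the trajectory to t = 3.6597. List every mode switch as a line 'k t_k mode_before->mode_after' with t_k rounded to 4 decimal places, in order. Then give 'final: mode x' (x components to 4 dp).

1 1.5451 0->2
2 2.6774 2->1
final: 1 14.7160

Mode 0: guard c·x = 2.4626 hit at Δt = 1.5451 (t = 1.5451), x⁻ = (2.4626) → reset → x⁺ = (1.9348), jump to mode 2
Mode 2: guard c·x = 5.2253 hit at Δt = 1.1323 (t = 2.6774), x⁻ = (5.2253) → reset → x⁺ = (5.9734), jump to mode 1
Mode 1: flow for 0.9823 to horizon, guard not reached → x = (14.7160)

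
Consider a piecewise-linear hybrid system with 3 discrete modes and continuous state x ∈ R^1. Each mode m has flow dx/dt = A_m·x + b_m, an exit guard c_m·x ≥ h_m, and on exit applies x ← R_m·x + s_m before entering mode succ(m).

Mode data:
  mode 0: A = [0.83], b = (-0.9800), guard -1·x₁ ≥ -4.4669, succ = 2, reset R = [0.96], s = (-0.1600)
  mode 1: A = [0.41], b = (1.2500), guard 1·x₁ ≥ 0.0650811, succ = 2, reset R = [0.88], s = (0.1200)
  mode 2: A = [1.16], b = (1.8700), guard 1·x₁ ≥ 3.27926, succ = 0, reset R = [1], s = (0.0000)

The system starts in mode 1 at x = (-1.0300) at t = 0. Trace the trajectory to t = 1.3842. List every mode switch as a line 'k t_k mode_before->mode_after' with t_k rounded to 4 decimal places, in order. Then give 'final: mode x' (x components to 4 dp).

Mode 1: guard c·x = 0.0651 hit at Δt = 1.0570 (t = 1.0570), x⁻ = (0.0651) → reset → x⁺ = (0.1773), jump to mode 2
Mode 2: flow for 0.3272 to horizon, guard not reached → x = (1.0033)

1 1.0570 1->2
final: 2 1.0033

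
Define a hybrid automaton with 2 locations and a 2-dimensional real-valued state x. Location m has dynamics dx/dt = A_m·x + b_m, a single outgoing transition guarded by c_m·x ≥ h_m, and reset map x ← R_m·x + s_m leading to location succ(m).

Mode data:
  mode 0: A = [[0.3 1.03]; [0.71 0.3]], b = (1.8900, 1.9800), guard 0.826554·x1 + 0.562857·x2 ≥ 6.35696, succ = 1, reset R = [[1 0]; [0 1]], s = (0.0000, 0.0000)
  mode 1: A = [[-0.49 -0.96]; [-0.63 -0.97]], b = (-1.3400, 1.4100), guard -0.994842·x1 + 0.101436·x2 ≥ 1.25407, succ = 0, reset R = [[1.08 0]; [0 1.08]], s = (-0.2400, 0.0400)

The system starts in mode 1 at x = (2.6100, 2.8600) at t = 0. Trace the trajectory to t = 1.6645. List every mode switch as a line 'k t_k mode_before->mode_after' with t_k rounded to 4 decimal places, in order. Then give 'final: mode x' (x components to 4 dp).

Mode 1: guard c·x = 1.2541 hit at Δt = 1.0153 (t = 1.0153), x⁻ = (-1.0696, 1.8734) → reset → x⁺ = (-1.3951, 2.0633), jump to mode 0
Mode 0: flow for 0.6492 to horizon, guard not reached → x = (1.7324, 3.9090)

1 1.0153 1->0
final: 0 1.7324 3.9090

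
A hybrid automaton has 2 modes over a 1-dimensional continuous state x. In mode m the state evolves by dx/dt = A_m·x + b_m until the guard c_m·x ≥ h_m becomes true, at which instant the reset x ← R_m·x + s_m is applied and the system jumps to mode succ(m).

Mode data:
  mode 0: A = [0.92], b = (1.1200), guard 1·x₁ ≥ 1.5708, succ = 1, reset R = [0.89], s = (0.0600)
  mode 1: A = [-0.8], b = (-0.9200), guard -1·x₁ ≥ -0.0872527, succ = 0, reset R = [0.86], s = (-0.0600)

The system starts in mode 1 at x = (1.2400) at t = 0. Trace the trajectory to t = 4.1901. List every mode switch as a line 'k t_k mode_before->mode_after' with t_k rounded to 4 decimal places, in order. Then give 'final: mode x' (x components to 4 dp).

Mode 1: guard c·x = -0.0873 hit at Δt = 0.8230 (t = 0.8230), x⁻ = (0.0873) → reset → x⁺ = (0.0150), jump to mode 0
Mode 0: guard c·x = 1.5708 hit at Δt = 0.8874 (t = 1.7104), x⁻ = (1.5708) → reset → x⁺ = (1.4580), jump to mode 1
Mode 1: guard c·x = -0.0873 hit at Δt = 0.9321 (t = 2.6425), x⁻ = (0.0873) → reset → x⁺ = (0.0150), jump to mode 0
Mode 0: guard c·x = 1.5708 hit at Δt = 0.8874 (t = 3.5299), x⁻ = (1.5708) → reset → x⁺ = (1.4580), jump to mode 1
Mode 1: flow for 0.6602 to horizon, guard not reached → x = (0.3879)

1 0.8230 1->0
2 1.7104 0->1
3 2.6425 1->0
4 3.5299 0->1
final: 1 0.3879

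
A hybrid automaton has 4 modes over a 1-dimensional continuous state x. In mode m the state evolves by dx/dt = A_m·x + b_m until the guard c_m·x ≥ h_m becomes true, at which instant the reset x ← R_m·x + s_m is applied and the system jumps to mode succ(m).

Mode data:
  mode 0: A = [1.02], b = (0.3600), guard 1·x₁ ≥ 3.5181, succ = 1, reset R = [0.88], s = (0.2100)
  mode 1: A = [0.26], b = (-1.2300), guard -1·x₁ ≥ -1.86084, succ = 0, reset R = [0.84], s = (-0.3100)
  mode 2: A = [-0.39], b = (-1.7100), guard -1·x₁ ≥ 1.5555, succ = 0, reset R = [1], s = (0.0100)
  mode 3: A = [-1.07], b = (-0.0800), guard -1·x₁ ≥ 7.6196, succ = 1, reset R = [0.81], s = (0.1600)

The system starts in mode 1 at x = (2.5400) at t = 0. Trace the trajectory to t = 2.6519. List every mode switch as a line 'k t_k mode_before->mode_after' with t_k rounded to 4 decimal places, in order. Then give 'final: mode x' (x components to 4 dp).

1 1.0386 1->0
2 1.9011 0->1
final: 1 2.9988

Mode 1: guard c·x = -1.8608 hit at Δt = 1.0386 (t = 1.0386), x⁻ = (1.8608) → reset → x⁺ = (1.2531), jump to mode 0
Mode 0: guard c·x = 3.5181 hit at Δt = 0.8625 (t = 1.9011), x⁻ = (3.5181) → reset → x⁺ = (3.3059), jump to mode 1
Mode 1: flow for 0.7508 to horizon, guard not reached → x = (2.9988)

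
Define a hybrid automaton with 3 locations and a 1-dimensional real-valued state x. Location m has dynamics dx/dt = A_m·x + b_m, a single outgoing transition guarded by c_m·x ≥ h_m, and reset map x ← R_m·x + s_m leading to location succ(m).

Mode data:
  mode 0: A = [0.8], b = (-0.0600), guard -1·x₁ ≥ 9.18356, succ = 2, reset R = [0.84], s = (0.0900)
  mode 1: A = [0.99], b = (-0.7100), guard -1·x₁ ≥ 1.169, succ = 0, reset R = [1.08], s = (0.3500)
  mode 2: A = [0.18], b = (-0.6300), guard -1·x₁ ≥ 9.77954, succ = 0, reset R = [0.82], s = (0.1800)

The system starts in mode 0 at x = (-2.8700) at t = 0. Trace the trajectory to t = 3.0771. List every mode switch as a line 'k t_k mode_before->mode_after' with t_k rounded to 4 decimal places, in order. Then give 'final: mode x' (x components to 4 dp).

1 1.4318 0->2
2 2.4157 2->0
3 2.6118 0->2
final: 2 -8.5960

Mode 0: guard c·x = 9.1836 hit at Δt = 1.4318 (t = 1.4318), x⁻ = (-9.1836) → reset → x⁺ = (-7.6242), jump to mode 2
Mode 2: guard c·x = 9.7795 hit at Δt = 0.9839 (t = 2.4157), x⁻ = (-9.7795) → reset → x⁺ = (-7.8392), jump to mode 0
Mode 0: guard c·x = 9.1836 hit at Δt = 0.1961 (t = 2.6118), x⁻ = (-9.1836) → reset → x⁺ = (-7.6242), jump to mode 2
Mode 2: flow for 0.4653 to horizon, guard not reached → x = (-8.5960)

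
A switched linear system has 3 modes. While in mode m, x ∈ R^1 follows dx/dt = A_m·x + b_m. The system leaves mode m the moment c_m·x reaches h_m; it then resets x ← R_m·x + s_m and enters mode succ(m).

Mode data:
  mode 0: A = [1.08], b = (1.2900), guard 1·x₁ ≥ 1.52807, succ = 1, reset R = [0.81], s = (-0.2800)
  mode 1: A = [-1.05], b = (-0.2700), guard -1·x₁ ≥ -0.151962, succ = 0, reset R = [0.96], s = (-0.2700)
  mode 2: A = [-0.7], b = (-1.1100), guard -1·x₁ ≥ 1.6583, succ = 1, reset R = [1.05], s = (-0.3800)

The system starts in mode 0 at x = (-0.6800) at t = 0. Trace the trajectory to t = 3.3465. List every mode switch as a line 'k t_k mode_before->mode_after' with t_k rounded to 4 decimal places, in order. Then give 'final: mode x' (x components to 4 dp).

Mode 0: guard c·x = 1.5281 hit at Δt = 1.5428 (t = 1.5428), x⁻ = (1.5281) → reset → x⁺ = (0.9577), jump to mode 1
Mode 1: guard c·x = -0.1520 hit at Δt = 1.0366 (t = 2.5794), x⁻ = (0.1520) → reset → x⁺ = (-0.1241), jump to mode 0
Mode 0: flow for 0.7671 to horizon, guard not reached → x = (1.2564)

1 1.5428 0->1
2 2.5794 1->0
final: 0 1.2564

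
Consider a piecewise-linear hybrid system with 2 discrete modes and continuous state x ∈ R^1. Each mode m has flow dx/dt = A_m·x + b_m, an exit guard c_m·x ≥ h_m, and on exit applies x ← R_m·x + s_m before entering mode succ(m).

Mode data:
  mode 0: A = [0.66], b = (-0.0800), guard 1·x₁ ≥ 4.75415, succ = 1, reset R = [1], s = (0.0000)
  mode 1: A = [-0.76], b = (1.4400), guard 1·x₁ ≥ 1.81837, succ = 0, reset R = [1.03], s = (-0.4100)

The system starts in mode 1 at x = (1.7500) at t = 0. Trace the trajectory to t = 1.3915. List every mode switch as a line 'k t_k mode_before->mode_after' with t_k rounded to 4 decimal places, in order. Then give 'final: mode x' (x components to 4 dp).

Mode 1: guard c·x = 1.8184 hit at Δt = 0.8413 (t = 0.8413), x⁻ = (1.8184) → reset → x⁺ = (1.4629), jump to mode 0
Mode 0: flow for 0.5502 to horizon, guard not reached → x = (2.0504)

1 0.8413 1->0
final: 0 2.0504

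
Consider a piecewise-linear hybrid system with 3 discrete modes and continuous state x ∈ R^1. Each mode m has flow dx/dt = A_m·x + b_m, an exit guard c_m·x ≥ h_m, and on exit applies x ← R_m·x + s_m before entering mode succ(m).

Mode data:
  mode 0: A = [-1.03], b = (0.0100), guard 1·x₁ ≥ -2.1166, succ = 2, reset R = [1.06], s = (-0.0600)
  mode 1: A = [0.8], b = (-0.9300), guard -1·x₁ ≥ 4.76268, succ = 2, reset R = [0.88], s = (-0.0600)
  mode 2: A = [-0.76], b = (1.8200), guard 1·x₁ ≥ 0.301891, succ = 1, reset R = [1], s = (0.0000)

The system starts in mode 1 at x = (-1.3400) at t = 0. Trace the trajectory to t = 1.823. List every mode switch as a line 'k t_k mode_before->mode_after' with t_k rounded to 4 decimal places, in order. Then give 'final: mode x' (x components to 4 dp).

Mode 1: guard c·x = 4.7627 hit at Δt = 1.0774 (t = 1.0774), x⁻ = (-4.7627) → reset → x⁺ = (-4.2512), jump to mode 2
Mode 2: flow for 0.7456 to horizon, guard not reached → x = (-1.3763)

1 1.0774 1->2
final: 2 -1.3763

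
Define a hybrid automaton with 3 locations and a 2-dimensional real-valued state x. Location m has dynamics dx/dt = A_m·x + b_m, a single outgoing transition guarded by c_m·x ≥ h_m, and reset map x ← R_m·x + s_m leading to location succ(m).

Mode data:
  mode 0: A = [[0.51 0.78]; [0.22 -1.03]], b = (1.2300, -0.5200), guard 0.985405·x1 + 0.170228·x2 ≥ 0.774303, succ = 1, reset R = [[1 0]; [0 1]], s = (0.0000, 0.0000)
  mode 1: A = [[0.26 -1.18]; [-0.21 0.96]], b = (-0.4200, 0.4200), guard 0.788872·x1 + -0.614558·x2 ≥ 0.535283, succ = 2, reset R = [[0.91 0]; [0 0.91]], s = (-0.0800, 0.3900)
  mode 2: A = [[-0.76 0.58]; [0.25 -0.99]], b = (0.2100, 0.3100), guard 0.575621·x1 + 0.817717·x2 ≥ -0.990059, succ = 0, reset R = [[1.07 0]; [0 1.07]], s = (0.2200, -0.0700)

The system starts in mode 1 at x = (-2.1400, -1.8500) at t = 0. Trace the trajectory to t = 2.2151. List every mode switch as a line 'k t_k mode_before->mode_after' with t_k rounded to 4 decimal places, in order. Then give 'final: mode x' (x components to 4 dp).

1 0.5203 1->2
2 1.6064 2->0
final: 0 -0.4508 -0.6799

Mode 1: guard c·x = 0.5353 hit at Δt = 0.5203 (t = 0.5203), x⁻ = (-1.2782, -2.5118) → reset → x⁺ = (-1.2432, -1.8957), jump to mode 2
Mode 2: guard c·x = -0.9901 hit at Δt = 1.0861 (t = 1.6064), x⁻ = (-0.8471, -0.6145) → reset → x⁺ = (-0.6864, -0.7275), jump to mode 0
Mode 0: flow for 0.6087 to horizon, guard not reached → x = (-0.4508, -0.6799)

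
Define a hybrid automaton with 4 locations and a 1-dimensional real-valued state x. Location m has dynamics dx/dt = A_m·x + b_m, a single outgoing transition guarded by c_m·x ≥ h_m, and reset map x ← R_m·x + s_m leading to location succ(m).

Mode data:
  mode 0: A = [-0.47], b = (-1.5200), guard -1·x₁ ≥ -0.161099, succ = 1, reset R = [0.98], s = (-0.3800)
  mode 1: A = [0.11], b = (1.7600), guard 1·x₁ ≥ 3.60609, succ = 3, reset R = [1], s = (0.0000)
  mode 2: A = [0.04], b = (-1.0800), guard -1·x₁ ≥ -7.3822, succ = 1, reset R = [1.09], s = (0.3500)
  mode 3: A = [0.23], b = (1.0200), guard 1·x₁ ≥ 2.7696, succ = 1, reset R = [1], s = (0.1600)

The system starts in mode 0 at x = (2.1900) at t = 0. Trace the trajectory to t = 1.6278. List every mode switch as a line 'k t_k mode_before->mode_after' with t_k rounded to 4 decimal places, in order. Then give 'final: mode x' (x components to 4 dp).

1 0.9968 0->1
final: 1 0.9119

Mode 0: guard c·x = -0.1611 hit at Δt = 0.9968 (t = 0.9968), x⁻ = (0.1611) → reset → x⁺ = (-0.2221), jump to mode 1
Mode 1: flow for 0.6310 to horizon, guard not reached → x = (0.9119)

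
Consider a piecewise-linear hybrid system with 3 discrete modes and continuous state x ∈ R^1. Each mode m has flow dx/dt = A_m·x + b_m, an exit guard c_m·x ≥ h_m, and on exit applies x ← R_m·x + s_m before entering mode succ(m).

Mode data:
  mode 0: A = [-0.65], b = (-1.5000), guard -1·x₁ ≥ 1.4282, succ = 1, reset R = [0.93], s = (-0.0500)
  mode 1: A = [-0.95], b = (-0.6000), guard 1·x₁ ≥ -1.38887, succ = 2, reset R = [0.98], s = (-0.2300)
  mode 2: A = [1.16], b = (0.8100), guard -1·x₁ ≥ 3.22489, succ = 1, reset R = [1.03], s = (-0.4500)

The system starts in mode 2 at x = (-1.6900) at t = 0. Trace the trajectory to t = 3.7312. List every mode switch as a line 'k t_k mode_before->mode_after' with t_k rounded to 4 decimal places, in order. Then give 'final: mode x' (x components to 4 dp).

1 0.8062 2->1
2 2.3033 1->2
3 3.2001 2->1
final: 1 -2.5274

Mode 2: guard c·x = 3.2249 hit at Δt = 0.8062 (t = 0.8062), x⁻ = (-3.2249) → reset → x⁺ = (-3.7716), jump to mode 1
Mode 1: guard c·x = -1.3889 hit at Δt = 1.4971 (t = 2.3033), x⁻ = (-1.3889) → reset → x⁺ = (-1.5911), jump to mode 2
Mode 2: guard c·x = 3.2249 hit at Δt = 0.8968 (t = 3.2001), x⁻ = (-3.2249) → reset → x⁺ = (-3.7716), jump to mode 1
Mode 1: flow for 0.5311 to horizon, guard not reached → x = (-2.5274)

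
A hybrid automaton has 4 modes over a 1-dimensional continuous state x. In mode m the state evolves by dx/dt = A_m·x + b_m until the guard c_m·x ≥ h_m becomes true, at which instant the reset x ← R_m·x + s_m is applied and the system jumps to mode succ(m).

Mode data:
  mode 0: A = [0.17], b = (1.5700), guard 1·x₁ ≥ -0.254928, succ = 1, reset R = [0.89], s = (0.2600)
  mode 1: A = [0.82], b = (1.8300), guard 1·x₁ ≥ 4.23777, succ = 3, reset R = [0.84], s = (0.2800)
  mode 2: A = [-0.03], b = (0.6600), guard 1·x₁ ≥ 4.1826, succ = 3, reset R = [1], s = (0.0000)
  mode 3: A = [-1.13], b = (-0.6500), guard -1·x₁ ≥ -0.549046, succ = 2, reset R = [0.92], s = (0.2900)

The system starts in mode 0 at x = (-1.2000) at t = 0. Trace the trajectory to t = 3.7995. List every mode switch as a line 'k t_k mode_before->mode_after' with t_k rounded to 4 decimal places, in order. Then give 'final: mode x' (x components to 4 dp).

Mode 0: guard c·x = -0.2549 hit at Δt = 0.6541 (t = 0.6541), x⁻ = (-0.2549) → reset → x⁺ = (0.0331), jump to mode 1
Mode 1: guard c·x = 4.2378 hit at Δt = 1.2800 (t = 1.9341), x⁻ = (4.2378) → reset → x⁺ = (3.8397), jump to mode 3
Mode 3: guard c·x = -0.5490 hit at Δt = 1.2105 (t = 3.1446), x⁻ = (0.5490) → reset → x⁺ = (0.7951), jump to mode 2
Mode 2: flow for 0.6549 to horizon, guard not reached → x = (1.2077)

1 0.6541 0->1
2 1.9341 1->3
3 3.1446 3->2
final: 2 1.2077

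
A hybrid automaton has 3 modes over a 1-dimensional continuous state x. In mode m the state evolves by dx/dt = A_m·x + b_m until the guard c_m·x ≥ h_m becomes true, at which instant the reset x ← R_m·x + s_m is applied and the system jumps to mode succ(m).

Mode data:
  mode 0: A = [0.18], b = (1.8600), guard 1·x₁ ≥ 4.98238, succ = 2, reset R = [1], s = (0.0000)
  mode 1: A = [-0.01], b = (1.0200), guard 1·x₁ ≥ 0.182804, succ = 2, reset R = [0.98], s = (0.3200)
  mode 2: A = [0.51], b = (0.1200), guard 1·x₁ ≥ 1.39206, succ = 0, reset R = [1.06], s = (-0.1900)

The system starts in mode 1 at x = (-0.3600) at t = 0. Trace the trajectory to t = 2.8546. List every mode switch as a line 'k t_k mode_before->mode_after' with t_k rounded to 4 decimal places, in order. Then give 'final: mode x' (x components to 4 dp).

Mode 1: guard c·x = 0.1828 hit at Δt = 0.5317 (t = 0.5317), x⁻ = (0.1828) → reset → x⁺ = (0.4991), jump to mode 2
Mode 2: guard c·x = 1.3921 hit at Δt = 1.5600 (t = 2.0917), x⁻ = (1.3921) → reset → x⁺ = (1.2856), jump to mode 0
Mode 0: flow for 0.7629 to horizon, guard not reached → x = (2.9959)

1 0.5317 1->2
2 2.0917 2->0
final: 0 2.9959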